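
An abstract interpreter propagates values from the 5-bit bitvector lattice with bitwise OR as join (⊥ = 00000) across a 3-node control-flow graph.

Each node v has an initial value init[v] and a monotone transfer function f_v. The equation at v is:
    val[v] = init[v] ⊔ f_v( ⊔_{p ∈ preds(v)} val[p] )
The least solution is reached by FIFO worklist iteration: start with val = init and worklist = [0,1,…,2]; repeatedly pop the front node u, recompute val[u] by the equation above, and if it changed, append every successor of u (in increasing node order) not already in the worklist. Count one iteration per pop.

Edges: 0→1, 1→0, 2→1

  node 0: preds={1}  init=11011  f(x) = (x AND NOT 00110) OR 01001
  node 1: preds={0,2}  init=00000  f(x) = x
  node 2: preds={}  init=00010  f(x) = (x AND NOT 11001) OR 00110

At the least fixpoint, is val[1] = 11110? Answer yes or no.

Trace (6 dequeues):
  [1] u=0 | in 00000 | out 11011 | ==
  [2] u=1 | in 11011 | out 11011 | prev 00000 | push {0}
  [3] u=2 | in 00000 | out 00110 | prev 00010 | push {1}
  [4] u=0 | in 11011 | out 11011 | ==
  [5] u=1 | in 11111 | out 11111 | prev 11011 | push {0}
  [6] u=0 | in 11111 | out 11011 | ==

Converged values:
  [0] 11011
  [1] 11111
  [2] 00110

no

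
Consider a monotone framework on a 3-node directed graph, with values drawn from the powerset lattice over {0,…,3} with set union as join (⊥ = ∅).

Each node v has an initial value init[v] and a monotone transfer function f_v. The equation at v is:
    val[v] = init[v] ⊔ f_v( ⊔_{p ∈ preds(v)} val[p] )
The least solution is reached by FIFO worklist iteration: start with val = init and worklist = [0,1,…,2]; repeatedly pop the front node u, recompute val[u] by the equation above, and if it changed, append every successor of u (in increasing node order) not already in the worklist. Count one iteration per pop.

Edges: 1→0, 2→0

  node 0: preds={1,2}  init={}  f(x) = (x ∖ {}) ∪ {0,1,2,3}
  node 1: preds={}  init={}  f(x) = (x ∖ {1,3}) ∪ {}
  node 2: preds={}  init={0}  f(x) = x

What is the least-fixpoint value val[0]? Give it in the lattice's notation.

{0,1,2,3}

Trace (3 dequeues):
  [1] u=0 | in {0} | out {0,1,2,3} | prev {} | push {}
  [2] u=1 | in {} | out {} | ==
  [3] u=2 | in {} | out {0} | ==

Converged values:
  [0] {0,1,2,3}
  [1] {}
  [2] {0}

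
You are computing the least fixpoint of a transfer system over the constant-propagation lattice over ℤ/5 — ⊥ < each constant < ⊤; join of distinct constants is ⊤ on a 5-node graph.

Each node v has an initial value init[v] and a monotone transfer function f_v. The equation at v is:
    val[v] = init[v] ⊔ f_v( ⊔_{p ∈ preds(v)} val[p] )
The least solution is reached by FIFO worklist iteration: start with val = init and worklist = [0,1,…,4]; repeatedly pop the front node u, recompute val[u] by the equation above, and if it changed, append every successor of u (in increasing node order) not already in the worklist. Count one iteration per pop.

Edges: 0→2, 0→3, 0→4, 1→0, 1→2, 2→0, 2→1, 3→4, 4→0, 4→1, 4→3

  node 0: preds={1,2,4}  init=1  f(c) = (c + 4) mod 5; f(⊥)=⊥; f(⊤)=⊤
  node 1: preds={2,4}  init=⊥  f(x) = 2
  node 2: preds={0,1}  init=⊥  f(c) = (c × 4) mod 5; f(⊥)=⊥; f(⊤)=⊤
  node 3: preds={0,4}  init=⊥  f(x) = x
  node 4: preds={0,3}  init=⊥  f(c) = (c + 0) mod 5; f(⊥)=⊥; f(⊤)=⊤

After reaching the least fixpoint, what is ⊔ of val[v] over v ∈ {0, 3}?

Iteration log — 13 steps:
  step 1. node 0  ⊔preds=⊥  new=1  stable
  step 2. node 1  ⊔preds=⊥  new=2  old=⊥  +wl: 0
  step 3. node 2  ⊔preds=⊤  new=⊤  old=⊥  +wl: 1
  step 4. node 3  ⊔preds=1  new=1  old=⊥  +wl: 
  step 5. node 4  ⊔preds=1  new=1  old=⊥  +wl: 3
  step 6. node 0  ⊔preds=⊤  new=⊤  old=1  +wl: 2,4
  step 7. node 1  ⊔preds=⊤  new=2  stable
  step 8. node 3  ⊔preds=⊤  new=⊤  old=1  +wl: 
  step 9. node 2  ⊔preds=⊤  new=⊤  stable
  step 10. node 4  ⊔preds=⊤  new=⊤  old=1  +wl: 0,1,3
  step 11. node 0  ⊔preds=⊤  new=⊤  stable
  step 12. node 1  ⊔preds=⊤  new=2  stable
  step 13. node 3  ⊔preds=⊤  new=⊤  stable

Least fixpoint reached:
  node 0: ⊤
  node 1: 2
  node 2: ⊤
  node 3: ⊤
  node 4: ⊤

⊤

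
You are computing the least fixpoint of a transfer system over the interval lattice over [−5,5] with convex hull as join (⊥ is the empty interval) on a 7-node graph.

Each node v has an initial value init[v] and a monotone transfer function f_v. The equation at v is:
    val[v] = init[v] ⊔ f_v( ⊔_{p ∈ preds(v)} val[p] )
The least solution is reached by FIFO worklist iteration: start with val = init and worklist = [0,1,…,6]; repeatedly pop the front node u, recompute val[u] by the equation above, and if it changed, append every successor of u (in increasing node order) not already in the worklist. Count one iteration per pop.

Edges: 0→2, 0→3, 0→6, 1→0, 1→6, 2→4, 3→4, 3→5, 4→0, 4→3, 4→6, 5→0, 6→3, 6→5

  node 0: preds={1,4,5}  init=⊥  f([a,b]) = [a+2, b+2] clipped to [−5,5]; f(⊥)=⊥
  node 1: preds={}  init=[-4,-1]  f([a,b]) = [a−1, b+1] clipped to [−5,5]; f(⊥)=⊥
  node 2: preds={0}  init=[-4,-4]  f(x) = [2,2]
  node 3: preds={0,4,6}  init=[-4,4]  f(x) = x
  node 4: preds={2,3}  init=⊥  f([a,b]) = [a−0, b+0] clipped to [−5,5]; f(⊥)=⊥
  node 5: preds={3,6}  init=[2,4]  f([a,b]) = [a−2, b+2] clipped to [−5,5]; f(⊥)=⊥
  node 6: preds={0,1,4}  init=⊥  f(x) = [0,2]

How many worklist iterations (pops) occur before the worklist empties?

12

Worklist (12 pops):
  #1 pop 0: in=[-4,4] → [-2,5] (was ⊥); enqueue []
  #2 pop 1: in=⊥ → [-4,-1] (no change)
  #3 pop 2: in=[-2,5] → [-4,2] (was [-4,-4]); enqueue []
  #4 pop 3: in=[-2,5] → [-4,5] (was [-4,4]); enqueue []
  #5 pop 4: in=[-4,5] → [-4,5] (was ⊥); enqueue [0,3]
  #6 pop 5: in=[-4,5] → [-5,5] (was [2,4]); enqueue []
  #7 pop 6: in=[-4,5] → [0,2] (was ⊥); enqueue [5]
  #8 pop 0: in=[-5,5] → [-3,5] (was [-2,5]); enqueue [2,6]
  #9 pop 3: in=[-4,5] → [-4,5] (no change)
  #10 pop 5: in=[-4,5] → [-5,5] (no change)
  #11 pop 2: in=[-3,5] → [-4,2] (no change)
  #12 pop 6: in=[-4,5] → [0,2] (no change)

Fixpoint:
  val[0] = [-3,5]
  val[1] = [-4,-1]
  val[2] = [-4,2]
  val[3] = [-4,5]
  val[4] = [-4,5]
  val[5] = [-5,5]
  val[6] = [0,2]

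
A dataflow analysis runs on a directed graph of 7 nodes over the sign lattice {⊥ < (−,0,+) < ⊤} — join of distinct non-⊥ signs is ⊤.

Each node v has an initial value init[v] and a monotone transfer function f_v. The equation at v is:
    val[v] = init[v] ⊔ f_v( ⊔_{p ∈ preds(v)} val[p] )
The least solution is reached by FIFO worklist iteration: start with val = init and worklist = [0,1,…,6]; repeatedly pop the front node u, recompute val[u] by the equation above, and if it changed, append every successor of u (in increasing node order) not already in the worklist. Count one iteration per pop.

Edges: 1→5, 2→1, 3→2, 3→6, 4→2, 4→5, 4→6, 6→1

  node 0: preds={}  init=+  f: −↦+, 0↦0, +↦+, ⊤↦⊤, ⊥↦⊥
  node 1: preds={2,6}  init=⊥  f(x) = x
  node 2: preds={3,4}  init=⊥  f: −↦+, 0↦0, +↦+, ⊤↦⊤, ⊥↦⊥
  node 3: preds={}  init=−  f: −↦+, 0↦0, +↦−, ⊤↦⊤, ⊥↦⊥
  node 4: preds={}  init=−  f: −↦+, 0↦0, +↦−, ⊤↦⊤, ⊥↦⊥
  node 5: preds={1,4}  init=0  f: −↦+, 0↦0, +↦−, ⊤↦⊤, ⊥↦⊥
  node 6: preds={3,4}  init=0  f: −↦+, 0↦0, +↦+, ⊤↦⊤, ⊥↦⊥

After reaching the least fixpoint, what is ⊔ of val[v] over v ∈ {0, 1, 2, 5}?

⊤

Trace (9 dequeues):
  [1] u=0 | in ⊥ | out + | ==
  [2] u=1 | in 0 | out 0 | prev ⊥ | push {}
  [3] u=2 | in − | out + | prev ⊥ | push {1}
  [4] u=3 | in ⊥ | out − | ==
  [5] u=4 | in ⊥ | out − | ==
  [6] u=5 | in ⊤ | out ⊤ | prev 0 | push {}
  [7] u=6 | in − | out ⊤ | prev 0 | push {}
  [8] u=1 | in ⊤ | out ⊤ | prev 0 | push {5}
  [9] u=5 | in ⊤ | out ⊤ | ==

Converged values:
  [0] +
  [1] ⊤
  [2] +
  [3] −
  [4] −
  [5] ⊤
  [6] ⊤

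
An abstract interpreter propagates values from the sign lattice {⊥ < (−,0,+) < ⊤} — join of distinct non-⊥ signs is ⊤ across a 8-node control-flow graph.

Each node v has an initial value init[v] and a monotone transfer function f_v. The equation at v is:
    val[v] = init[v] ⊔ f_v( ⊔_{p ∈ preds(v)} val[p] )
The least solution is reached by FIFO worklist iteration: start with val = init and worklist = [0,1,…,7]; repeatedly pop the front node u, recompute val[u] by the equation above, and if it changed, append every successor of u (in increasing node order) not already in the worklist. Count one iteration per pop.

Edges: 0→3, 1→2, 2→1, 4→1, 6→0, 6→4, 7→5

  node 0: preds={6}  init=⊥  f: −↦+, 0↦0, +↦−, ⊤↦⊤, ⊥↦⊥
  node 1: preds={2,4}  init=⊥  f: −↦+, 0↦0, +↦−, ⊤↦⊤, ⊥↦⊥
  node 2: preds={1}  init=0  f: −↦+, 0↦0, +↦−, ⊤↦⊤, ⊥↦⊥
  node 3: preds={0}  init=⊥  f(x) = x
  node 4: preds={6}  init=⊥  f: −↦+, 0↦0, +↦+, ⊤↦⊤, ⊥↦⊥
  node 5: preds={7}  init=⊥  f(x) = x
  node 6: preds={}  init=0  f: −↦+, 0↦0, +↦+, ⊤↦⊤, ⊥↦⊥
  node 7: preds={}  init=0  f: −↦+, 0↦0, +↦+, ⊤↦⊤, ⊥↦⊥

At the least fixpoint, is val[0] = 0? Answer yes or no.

yes

Worklist (9 pops):
  #1 pop 0: in=0 → 0 (was ⊥); enqueue []
  #2 pop 1: in=0 → 0 (was ⊥); enqueue []
  #3 pop 2: in=0 → 0 (no change)
  #4 pop 3: in=0 → 0 (was ⊥); enqueue []
  #5 pop 4: in=0 → 0 (was ⊥); enqueue [1]
  #6 pop 5: in=0 → 0 (was ⊥); enqueue []
  #7 pop 6: in=⊥ → 0 (no change)
  #8 pop 7: in=⊥ → 0 (no change)
  #9 pop 1: in=0 → 0 (no change)

Fixpoint:
  val[0] = 0
  val[1] = 0
  val[2] = 0
  val[3] = 0
  val[4] = 0
  val[5] = 0
  val[6] = 0
  val[7] = 0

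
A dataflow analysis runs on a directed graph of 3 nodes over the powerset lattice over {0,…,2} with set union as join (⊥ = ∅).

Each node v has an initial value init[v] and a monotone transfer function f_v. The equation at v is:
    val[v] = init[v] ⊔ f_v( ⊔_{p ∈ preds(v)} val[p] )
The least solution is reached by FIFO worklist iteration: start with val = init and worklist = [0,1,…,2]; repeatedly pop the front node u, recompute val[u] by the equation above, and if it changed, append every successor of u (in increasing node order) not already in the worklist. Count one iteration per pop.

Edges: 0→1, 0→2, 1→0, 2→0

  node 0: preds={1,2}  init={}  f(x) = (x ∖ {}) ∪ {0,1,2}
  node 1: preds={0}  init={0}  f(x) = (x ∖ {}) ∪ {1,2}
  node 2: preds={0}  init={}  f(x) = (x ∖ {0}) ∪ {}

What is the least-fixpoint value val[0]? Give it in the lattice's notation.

Iteration log — 4 steps:
  step 1. node 0  ⊔preds={0}  new={0,1,2}  old={}  +wl: 
  step 2. node 1  ⊔preds={0,1,2}  new={0,1,2}  old={0}  +wl: 0
  step 3. node 2  ⊔preds={0,1,2}  new={1,2}  old={}  +wl: 
  step 4. node 0  ⊔preds={0,1,2}  new={0,1,2}  stable

Least fixpoint reached:
  node 0: {0,1,2}
  node 1: {0,1,2}
  node 2: {1,2}

{0,1,2}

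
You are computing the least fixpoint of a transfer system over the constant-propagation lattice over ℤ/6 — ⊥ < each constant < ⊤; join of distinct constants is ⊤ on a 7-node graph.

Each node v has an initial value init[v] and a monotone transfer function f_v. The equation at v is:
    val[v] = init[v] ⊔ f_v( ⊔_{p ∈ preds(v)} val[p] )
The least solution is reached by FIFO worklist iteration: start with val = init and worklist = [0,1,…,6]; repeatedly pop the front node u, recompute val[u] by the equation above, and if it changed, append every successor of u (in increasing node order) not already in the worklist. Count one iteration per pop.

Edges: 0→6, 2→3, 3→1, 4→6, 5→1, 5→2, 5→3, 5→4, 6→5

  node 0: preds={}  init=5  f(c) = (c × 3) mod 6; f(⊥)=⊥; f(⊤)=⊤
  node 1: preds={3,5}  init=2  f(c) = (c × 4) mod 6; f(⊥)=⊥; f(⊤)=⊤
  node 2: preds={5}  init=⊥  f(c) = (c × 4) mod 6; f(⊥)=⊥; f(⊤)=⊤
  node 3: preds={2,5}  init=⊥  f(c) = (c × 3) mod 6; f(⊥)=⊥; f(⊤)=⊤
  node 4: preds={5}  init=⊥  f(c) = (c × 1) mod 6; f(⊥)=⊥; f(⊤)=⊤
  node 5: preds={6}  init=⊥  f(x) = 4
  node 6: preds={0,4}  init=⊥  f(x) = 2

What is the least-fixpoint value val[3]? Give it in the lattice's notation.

Iteration log — 14 steps:
  step 1. node 0  ⊔preds=⊥  new=5  stable
  step 2. node 1  ⊔preds=⊥  new=2  stable
  step 3. node 2  ⊔preds=⊥  new=⊥  stable
  step 4. node 3  ⊔preds=⊥  new=⊥  stable
  step 5. node 4  ⊔preds=⊥  new=⊥  stable
  step 6. node 5  ⊔preds=⊥  new=4  old=⊥  +wl: 1,2,3,4
  step 7. node 6  ⊔preds=5  new=2  old=⊥  +wl: 5
  step 8. node 1  ⊔preds=4  new=⊤  old=2  +wl: 
  step 9. node 2  ⊔preds=4  new=4  old=⊥  +wl: 
  step 10. node 3  ⊔preds=4  new=0  old=⊥  +wl: 1
  step 11. node 4  ⊔preds=4  new=4  old=⊥  +wl: 6
  step 12. node 5  ⊔preds=2  new=4  stable
  step 13. node 1  ⊔preds=⊤  new=⊤  stable
  step 14. node 6  ⊔preds=⊤  new=2  stable

Least fixpoint reached:
  node 0: 5
  node 1: ⊤
  node 2: 4
  node 3: 0
  node 4: 4
  node 5: 4
  node 6: 2

0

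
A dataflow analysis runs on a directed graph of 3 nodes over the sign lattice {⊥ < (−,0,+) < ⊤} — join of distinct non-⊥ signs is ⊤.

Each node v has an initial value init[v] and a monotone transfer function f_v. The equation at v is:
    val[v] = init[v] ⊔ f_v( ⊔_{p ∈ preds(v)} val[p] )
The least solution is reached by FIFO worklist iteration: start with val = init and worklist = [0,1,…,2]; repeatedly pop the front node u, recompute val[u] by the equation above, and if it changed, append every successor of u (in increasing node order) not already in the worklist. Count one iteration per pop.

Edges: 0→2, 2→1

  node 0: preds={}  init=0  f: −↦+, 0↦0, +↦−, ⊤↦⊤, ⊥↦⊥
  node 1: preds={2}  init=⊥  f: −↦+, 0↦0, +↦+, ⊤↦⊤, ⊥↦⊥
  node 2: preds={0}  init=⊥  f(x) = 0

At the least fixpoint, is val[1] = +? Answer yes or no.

Iteration log — 4 steps:
  step 1. node 0  ⊔preds=⊥  new=0  stable
  step 2. node 1  ⊔preds=⊥  new=⊥  stable
  step 3. node 2  ⊔preds=0  new=0  old=⊥  +wl: 1
  step 4. node 1  ⊔preds=0  new=0  old=⊥  +wl: 

Least fixpoint reached:
  node 0: 0
  node 1: 0
  node 2: 0

no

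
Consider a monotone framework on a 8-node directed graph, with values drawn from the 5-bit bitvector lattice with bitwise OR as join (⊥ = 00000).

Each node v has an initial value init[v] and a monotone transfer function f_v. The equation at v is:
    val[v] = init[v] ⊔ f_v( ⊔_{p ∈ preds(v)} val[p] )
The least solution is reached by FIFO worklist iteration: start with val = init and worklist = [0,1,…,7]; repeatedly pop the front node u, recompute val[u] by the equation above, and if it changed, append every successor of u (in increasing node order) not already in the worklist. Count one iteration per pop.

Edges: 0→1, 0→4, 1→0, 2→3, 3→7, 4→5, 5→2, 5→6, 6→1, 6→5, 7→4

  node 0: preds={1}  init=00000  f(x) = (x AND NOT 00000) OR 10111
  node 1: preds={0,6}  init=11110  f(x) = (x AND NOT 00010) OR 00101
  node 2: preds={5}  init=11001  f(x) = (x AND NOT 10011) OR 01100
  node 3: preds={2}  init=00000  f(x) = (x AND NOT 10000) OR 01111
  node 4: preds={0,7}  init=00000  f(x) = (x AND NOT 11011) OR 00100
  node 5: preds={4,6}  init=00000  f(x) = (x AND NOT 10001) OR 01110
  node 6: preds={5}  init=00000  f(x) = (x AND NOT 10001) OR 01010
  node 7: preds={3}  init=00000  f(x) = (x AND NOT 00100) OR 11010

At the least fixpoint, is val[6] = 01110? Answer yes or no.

Worklist (13 pops):
  #1 pop 0: in=11110 → 11111 (was 00000); enqueue []
  #2 pop 1: in=11111 → 11111 (was 11110); enqueue [0]
  #3 pop 2: in=00000 → 11101 (was 11001); enqueue []
  #4 pop 3: in=11101 → 01111 (was 00000); enqueue []
  #5 pop 4: in=11111 → 00100 (was 00000); enqueue []
  #6 pop 5: in=00100 → 01110 (was 00000); enqueue [2]
  #7 pop 6: in=01110 → 01110 (was 00000); enqueue [1,5]
  #8 pop 7: in=01111 → 11011 (was 00000); enqueue [4]
  #9 pop 0: in=11111 → 11111 (no change)
  #10 pop 2: in=01110 → 11101 (no change)
  #11 pop 1: in=11111 → 11111 (no change)
  #12 pop 5: in=01110 → 01110 (no change)
  #13 pop 4: in=11111 → 00100 (no change)

Fixpoint:
  val[0] = 11111
  val[1] = 11111
  val[2] = 11101
  val[3] = 01111
  val[4] = 00100
  val[5] = 01110
  val[6] = 01110
  val[7] = 11011

yes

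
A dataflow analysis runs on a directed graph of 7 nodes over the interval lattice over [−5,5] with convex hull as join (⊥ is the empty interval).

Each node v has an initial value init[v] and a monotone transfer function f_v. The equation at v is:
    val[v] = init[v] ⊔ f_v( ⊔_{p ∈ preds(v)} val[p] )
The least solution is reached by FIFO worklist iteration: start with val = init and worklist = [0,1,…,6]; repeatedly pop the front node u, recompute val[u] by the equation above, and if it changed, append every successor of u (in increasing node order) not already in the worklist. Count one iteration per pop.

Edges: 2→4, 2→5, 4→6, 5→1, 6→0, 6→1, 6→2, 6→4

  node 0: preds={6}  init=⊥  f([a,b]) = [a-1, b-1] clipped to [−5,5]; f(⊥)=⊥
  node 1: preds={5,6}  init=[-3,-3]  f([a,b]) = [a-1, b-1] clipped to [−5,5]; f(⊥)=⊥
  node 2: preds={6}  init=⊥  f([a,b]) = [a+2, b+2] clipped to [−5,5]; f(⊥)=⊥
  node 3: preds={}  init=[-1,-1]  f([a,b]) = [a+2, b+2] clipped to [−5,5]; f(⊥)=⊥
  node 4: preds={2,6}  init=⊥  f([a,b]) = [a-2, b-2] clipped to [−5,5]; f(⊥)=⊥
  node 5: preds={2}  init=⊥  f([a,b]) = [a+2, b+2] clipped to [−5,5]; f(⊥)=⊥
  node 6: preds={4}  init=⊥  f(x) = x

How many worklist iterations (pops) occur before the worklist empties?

7

Trace (7 dequeues):
  [1] u=0 | in ⊥ | out ⊥ | ==
  [2] u=1 | in ⊥ | out [-3,-3] | ==
  [3] u=2 | in ⊥ | out ⊥ | ==
  [4] u=3 | in ⊥ | out [-1,-1] | ==
  [5] u=4 | in ⊥ | out ⊥ | ==
  [6] u=5 | in ⊥ | out ⊥ | ==
  [7] u=6 | in ⊥ | out ⊥ | ==

Converged values:
  [0] ⊥
  [1] [-3,-3]
  [2] ⊥
  [3] [-1,-1]
  [4] ⊥
  [5] ⊥
  [6] ⊥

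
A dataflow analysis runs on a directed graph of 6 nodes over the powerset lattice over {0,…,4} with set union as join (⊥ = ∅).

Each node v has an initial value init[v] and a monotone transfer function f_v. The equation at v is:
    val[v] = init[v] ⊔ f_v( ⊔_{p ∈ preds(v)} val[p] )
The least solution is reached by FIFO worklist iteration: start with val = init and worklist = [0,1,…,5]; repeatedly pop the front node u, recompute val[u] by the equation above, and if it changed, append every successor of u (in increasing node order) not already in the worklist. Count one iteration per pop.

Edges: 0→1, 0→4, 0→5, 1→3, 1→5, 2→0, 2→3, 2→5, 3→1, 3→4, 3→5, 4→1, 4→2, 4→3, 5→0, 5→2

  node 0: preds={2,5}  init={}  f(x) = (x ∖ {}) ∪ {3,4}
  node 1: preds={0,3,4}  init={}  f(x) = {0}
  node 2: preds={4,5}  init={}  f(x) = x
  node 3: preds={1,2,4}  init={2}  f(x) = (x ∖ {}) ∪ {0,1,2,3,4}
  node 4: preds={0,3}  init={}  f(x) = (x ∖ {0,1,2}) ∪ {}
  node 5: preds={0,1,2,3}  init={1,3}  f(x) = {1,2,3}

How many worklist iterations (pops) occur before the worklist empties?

13

Trace (13 dequeues):
  [1] u=0 | in {1,3} | out {1,3,4} | prev {} | push {}
  [2] u=1 | in {1,2,3,4} | out {0} | prev {} | push {}
  [3] u=2 | in {1,3} | out {1,3} | prev {} | push {0}
  [4] u=3 | in {0,1,3} | out {0,1,2,3,4} | prev {2} | push {1}
  [5] u=4 | in {0,1,2,3,4} | out {3,4} | prev {} | push {2,3}
  [6] u=5 | in {0,1,2,3,4} | out {1,2,3} | prev {1,3} | push {}
  [7] u=0 | in {1,2,3} | out {1,2,3,4} | prev {1,3,4} | push {4,5}
  [8] u=1 | in {0,1,2,3,4} | out {0} | ==
  [9] u=2 | in {1,2,3,4} | out {1,2,3,4} | prev {1,3} | push {0}
  [10] u=3 | in {0,1,2,3,4} | out {0,1,2,3,4} | ==
  [11] u=4 | in {0,1,2,3,4} | out {3,4} | ==
  [12] u=5 | in {0,1,2,3,4} | out {1,2,3} | ==
  [13] u=0 | in {1,2,3,4} | out {1,2,3,4} | ==

Converged values:
  [0] {1,2,3,4}
  [1] {0}
  [2] {1,2,3,4}
  [3] {0,1,2,3,4}
  [4] {3,4}
  [5] {1,2,3}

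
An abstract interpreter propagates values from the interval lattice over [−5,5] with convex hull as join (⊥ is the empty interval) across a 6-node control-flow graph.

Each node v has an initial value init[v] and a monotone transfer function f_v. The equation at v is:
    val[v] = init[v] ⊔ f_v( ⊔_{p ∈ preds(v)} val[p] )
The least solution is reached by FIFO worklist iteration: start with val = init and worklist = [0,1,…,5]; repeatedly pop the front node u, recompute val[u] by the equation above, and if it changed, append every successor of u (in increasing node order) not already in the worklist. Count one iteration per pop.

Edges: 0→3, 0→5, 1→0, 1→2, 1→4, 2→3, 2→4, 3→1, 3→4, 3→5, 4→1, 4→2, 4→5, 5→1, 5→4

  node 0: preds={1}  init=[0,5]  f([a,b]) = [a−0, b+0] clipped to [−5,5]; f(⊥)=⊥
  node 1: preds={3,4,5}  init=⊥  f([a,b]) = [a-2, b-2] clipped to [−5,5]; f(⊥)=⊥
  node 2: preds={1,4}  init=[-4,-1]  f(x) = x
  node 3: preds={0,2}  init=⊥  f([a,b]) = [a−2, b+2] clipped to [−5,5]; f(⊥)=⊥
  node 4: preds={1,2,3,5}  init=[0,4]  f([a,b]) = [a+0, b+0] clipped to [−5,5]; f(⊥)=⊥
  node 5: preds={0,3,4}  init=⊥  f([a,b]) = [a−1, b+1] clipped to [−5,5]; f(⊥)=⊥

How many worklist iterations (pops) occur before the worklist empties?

Trace (15 dequeues):
  [1] u=0 | in ⊥ | out [0,5] | ==
  [2] u=1 | in [0,4] | out [-2,2] | prev ⊥ | push {0}
  [3] u=2 | in [-2,4] | out [-4,4] | prev [-4,-1] | push {}
  [4] u=3 | in [-4,5] | out [-5,5] | prev ⊥ | push {1}
  [5] u=4 | in [-5,5] | out [-5,5] | prev [0,4] | push {2}
  [6] u=5 | in [-5,5] | out [-5,5] | prev ⊥ | push {4}
  [7] u=0 | in [-2,2] | out [-2,5] | prev [0,5] | push {3,5}
  [8] u=1 | in [-5,5] | out [-5,3] | prev [-2,2] | push {0}
  [9] u=2 | in [-5,5] | out [-5,5] | prev [-4,4] | push {}
  [10] u=4 | in [-5,5] | out [-5,5] | ==
  [11] u=3 | in [-5,5] | out [-5,5] | ==
  [12] u=5 | in [-5,5] | out [-5,5] | ==
  [13] u=0 | in [-5,3] | out [-5,5] | prev [-2,5] | push {3,5}
  [14] u=3 | in [-5,5] | out [-5,5] | ==
  [15] u=5 | in [-5,5] | out [-5,5] | ==

Converged values:
  [0] [-5,5]
  [1] [-5,3]
  [2] [-5,5]
  [3] [-5,5]
  [4] [-5,5]
  [5] [-5,5]

15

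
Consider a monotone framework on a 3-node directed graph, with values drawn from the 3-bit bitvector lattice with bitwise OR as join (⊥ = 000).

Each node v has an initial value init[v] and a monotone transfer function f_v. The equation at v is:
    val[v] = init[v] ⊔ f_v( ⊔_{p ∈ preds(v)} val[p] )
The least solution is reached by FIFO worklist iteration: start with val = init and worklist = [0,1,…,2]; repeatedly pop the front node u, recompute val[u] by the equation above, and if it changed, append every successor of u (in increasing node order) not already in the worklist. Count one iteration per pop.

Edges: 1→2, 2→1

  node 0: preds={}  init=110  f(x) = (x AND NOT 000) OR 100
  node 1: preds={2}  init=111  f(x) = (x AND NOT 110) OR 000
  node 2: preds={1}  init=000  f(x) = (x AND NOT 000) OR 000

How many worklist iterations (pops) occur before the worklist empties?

Worklist (4 pops):
  #1 pop 0: in=000 → 110 (no change)
  #2 pop 1: in=000 → 111 (no change)
  #3 pop 2: in=111 → 111 (was 000); enqueue [1]
  #4 pop 1: in=111 → 111 (no change)

Fixpoint:
  val[0] = 110
  val[1] = 111
  val[2] = 111

4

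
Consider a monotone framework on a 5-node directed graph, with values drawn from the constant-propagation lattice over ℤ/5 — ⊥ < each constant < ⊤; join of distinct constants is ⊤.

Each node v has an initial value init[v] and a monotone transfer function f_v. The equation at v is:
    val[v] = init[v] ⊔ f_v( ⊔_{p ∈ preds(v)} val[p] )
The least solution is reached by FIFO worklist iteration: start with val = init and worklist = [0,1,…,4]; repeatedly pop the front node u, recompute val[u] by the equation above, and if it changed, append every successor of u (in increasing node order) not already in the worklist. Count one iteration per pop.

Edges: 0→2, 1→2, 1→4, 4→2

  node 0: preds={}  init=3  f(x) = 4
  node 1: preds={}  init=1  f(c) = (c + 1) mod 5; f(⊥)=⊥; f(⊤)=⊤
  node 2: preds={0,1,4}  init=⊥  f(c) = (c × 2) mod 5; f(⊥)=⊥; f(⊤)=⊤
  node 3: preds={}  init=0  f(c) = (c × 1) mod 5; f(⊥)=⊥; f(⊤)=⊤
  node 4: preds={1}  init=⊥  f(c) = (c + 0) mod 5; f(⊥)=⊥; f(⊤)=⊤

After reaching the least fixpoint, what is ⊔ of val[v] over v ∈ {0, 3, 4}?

⊤

Trace (6 dequeues):
  [1] u=0 | in ⊥ | out ⊤ | prev 3 | push {}
  [2] u=1 | in ⊥ | out 1 | ==
  [3] u=2 | in ⊤ | out ⊤ | prev ⊥ | push {}
  [4] u=3 | in ⊥ | out 0 | ==
  [5] u=4 | in 1 | out 1 | prev ⊥ | push {2}
  [6] u=2 | in ⊤ | out ⊤ | ==

Converged values:
  [0] ⊤
  [1] 1
  [2] ⊤
  [3] 0
  [4] 1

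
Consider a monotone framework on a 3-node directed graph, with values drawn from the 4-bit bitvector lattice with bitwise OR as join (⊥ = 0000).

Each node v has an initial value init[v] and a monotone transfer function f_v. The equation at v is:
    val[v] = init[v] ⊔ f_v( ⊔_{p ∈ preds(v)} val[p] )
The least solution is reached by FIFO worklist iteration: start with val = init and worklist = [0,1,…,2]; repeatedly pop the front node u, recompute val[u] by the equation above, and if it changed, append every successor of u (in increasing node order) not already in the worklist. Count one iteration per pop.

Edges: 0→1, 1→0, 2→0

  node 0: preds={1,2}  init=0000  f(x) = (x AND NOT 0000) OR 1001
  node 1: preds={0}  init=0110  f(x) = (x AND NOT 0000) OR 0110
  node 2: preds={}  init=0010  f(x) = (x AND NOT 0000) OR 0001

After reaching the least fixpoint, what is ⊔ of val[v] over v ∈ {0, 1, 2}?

Trace (4 dequeues):
  [1] u=0 | in 0110 | out 1111 | prev 0000 | push {}
  [2] u=1 | in 1111 | out 1111 | prev 0110 | push {0}
  [3] u=2 | in 0000 | out 0011 | prev 0010 | push {}
  [4] u=0 | in 1111 | out 1111 | ==

Converged values:
  [0] 1111
  [1] 1111
  [2] 0011

1111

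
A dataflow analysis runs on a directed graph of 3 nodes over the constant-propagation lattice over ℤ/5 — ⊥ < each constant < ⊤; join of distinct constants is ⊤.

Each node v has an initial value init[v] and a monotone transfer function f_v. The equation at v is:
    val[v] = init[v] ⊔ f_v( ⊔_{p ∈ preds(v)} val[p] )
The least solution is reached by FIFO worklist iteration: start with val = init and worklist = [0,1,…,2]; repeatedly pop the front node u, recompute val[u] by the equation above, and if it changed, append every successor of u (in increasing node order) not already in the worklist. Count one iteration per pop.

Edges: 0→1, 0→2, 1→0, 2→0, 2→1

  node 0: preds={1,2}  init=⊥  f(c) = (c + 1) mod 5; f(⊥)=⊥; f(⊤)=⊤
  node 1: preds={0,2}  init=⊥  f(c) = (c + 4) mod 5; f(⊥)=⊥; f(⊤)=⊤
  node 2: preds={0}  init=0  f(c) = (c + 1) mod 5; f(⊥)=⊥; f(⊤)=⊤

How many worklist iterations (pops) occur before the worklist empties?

Iteration log — 6 steps:
  step 1. node 0  ⊔preds=0  new=1  old=⊥  +wl: 
  step 2. node 1  ⊔preds=⊤  new=⊤  old=⊥  +wl: 0
  step 3. node 2  ⊔preds=1  new=⊤  old=0  +wl: 1
  step 4. node 0  ⊔preds=⊤  new=⊤  old=1  +wl: 2
  step 5. node 1  ⊔preds=⊤  new=⊤  stable
  step 6. node 2  ⊔preds=⊤  new=⊤  stable

Least fixpoint reached:
  node 0: ⊤
  node 1: ⊤
  node 2: ⊤

6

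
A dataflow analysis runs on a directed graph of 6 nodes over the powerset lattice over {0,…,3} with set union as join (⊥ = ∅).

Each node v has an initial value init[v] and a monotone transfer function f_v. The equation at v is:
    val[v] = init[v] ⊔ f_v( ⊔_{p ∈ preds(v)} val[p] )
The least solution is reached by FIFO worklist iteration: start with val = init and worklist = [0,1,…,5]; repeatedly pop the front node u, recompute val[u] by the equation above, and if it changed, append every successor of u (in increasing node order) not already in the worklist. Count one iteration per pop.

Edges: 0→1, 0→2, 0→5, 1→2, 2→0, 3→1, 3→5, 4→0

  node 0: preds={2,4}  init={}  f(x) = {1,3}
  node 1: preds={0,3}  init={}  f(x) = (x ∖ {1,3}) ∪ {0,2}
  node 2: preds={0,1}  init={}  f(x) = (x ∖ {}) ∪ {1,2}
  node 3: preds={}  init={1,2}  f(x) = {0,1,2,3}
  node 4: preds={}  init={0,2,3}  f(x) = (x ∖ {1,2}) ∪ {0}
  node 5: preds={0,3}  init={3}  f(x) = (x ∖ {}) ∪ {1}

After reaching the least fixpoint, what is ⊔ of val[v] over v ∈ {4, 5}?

Worklist (8 pops):
  #1 pop 0: in={0,2,3} → {1,3} (was {}); enqueue []
  #2 pop 1: in={1,2,3} → {0,2} (was {}); enqueue []
  #3 pop 2: in={0,1,2,3} → {0,1,2,3} (was {}); enqueue [0]
  #4 pop 3: in={} → {0,1,2,3} (was {1,2}); enqueue [1]
  #5 pop 4: in={} → {0,2,3} (no change)
  #6 pop 5: in={0,1,2,3} → {0,1,2,3} (was {3}); enqueue []
  #7 pop 0: in={0,1,2,3} → {1,3} (no change)
  #8 pop 1: in={0,1,2,3} → {0,2} (no change)

Fixpoint:
  val[0] = {1,3}
  val[1] = {0,2}
  val[2] = {0,1,2,3}
  val[3] = {0,1,2,3}
  val[4] = {0,2,3}
  val[5] = {0,1,2,3}

{0,1,2,3}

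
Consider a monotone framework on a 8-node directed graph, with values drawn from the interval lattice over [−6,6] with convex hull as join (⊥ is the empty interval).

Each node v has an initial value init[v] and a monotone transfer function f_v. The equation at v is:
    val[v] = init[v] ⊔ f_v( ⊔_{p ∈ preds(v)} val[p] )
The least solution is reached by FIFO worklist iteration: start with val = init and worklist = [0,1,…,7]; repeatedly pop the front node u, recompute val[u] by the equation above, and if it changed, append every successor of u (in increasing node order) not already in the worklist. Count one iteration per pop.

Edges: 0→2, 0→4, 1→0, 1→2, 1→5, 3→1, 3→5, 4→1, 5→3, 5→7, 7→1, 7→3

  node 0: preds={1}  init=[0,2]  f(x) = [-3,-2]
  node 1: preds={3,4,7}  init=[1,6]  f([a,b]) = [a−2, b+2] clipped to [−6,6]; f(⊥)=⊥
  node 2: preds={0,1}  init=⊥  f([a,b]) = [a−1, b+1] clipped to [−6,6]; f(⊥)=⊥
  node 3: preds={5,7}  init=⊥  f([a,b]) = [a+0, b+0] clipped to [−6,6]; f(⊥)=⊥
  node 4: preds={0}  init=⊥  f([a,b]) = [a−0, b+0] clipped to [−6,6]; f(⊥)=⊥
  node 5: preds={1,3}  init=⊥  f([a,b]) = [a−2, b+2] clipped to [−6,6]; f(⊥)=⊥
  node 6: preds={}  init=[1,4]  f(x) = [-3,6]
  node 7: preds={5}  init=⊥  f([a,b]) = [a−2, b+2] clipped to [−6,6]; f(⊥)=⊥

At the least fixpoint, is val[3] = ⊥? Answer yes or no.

no

Trace (21 dequeues):
  [1] u=0 | in [1,6] | out [-3,2] | prev [0,2] | push {}
  [2] u=1 | in ⊥ | out [1,6] | ==
  [3] u=2 | in [-3,6] | out [-4,6] | prev ⊥ | push {}
  [4] u=3 | in ⊥ | out ⊥ | ==
  [5] u=4 | in [-3,2] | out [-3,2] | prev ⊥ | push {1}
  [6] u=5 | in [1,6] | out [-1,6] | prev ⊥ | push {3}
  [7] u=6 | in ⊥ | out [-3,6] | prev [1,4] | push {}
  [8] u=7 | in [-1,6] | out [-3,6] | prev ⊥ | push {}
  [9] u=1 | in [-3,6] | out [-5,6] | prev [1,6] | push {0,2,5}
  [10] u=3 | in [-3,6] | out [-3,6] | prev ⊥ | push {1}
  [11] u=0 | in [-5,6] | out [-3,2] | ==
  [12] u=2 | in [-5,6] | out [-6,6] | prev [-4,6] | push {}
  [13] u=5 | in [-5,6] | out [-6,6] | prev [-1,6] | push {3,7}
  [14] u=1 | in [-3,6] | out [-5,6] | ==
  [15] u=3 | in [-6,6] | out [-6,6] | prev [-3,6] | push {1,5}
  [16] u=7 | in [-6,6] | out [-6,6] | prev [-3,6] | push {3}
  [17] u=1 | in [-6,6] | out [-6,6] | prev [-5,6] | push {0,2}
  [18] u=5 | in [-6,6] | out [-6,6] | ==
  [19] u=3 | in [-6,6] | out [-6,6] | ==
  [20] u=0 | in [-6,6] | out [-3,2] | ==
  [21] u=2 | in [-6,6] | out [-6,6] | ==

Converged values:
  [0] [-3,2]
  [1] [-6,6]
  [2] [-6,6]
  [3] [-6,6]
  [4] [-3,2]
  [5] [-6,6]
  [6] [-3,6]
  [7] [-6,6]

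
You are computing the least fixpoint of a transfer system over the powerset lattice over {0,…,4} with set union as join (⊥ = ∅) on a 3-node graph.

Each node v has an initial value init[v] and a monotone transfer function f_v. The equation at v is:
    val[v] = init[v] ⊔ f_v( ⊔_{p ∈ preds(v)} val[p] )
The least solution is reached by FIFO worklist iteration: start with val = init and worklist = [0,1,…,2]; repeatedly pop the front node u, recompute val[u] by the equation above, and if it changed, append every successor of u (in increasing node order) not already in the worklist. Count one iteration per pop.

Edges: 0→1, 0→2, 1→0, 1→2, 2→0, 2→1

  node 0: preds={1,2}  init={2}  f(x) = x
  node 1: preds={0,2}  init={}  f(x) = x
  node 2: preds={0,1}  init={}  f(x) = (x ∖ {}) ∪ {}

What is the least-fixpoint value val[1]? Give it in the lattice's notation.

{2}

Trace (5 dequeues):
  [1] u=0 | in {} | out {2} | ==
  [2] u=1 | in {2} | out {2} | prev {} | push {0}
  [3] u=2 | in {2} | out {2} | prev {} | push {1}
  [4] u=0 | in {2} | out {2} | ==
  [5] u=1 | in {2} | out {2} | ==

Converged values:
  [0] {2}
  [1] {2}
  [2] {2}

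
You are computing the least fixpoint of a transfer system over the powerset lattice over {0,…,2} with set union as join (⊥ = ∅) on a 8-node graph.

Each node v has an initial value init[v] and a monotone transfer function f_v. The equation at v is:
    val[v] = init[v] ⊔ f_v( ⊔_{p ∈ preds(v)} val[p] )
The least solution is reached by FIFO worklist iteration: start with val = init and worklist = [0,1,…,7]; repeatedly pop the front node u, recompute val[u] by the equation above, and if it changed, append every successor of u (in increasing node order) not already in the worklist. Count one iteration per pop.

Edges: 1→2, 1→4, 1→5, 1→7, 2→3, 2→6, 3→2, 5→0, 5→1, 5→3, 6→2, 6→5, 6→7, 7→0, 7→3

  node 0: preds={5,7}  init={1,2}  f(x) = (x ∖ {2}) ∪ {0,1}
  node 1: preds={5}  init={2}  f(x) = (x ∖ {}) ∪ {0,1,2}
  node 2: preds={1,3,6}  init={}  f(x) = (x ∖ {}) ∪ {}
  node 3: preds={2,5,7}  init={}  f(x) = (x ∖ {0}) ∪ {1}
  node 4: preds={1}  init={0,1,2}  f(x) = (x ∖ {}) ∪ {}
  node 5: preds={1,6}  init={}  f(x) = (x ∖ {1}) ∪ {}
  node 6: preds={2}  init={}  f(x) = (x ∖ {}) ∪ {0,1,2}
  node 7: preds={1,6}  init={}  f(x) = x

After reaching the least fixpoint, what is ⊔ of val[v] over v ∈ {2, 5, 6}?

{0,1,2}

Iteration log — 13 steps:
  step 1. node 0  ⊔preds={}  new={0,1,2}  old={1,2}  +wl: 
  step 2. node 1  ⊔preds={}  new={0,1,2}  old={2}  +wl: 
  step 3. node 2  ⊔preds={0,1,2}  new={0,1,2}  old={}  +wl: 
  step 4. node 3  ⊔preds={0,1,2}  new={1,2}  old={}  +wl: 2
  step 5. node 4  ⊔preds={0,1,2}  new={0,1,2}  stable
  step 6. node 5  ⊔preds={0,1,2}  new={0,2}  old={}  +wl: 0,1,3
  step 7. node 6  ⊔preds={0,1,2}  new={0,1,2}  old={}  +wl: 5
  step 8. node 7  ⊔preds={0,1,2}  new={0,1,2}  old={}  +wl: 
  step 9. node 2  ⊔preds={0,1,2}  new={0,1,2}  stable
  step 10. node 0  ⊔preds={0,1,2}  new={0,1,2}  stable
  step 11. node 1  ⊔preds={0,2}  new={0,1,2}  stable
  step 12. node 3  ⊔preds={0,1,2}  new={1,2}  stable
  step 13. node 5  ⊔preds={0,1,2}  new={0,2}  stable

Least fixpoint reached:
  node 0: {0,1,2}
  node 1: {0,1,2}
  node 2: {0,1,2}
  node 3: {1,2}
  node 4: {0,1,2}
  node 5: {0,2}
  node 6: {0,1,2}
  node 7: {0,1,2}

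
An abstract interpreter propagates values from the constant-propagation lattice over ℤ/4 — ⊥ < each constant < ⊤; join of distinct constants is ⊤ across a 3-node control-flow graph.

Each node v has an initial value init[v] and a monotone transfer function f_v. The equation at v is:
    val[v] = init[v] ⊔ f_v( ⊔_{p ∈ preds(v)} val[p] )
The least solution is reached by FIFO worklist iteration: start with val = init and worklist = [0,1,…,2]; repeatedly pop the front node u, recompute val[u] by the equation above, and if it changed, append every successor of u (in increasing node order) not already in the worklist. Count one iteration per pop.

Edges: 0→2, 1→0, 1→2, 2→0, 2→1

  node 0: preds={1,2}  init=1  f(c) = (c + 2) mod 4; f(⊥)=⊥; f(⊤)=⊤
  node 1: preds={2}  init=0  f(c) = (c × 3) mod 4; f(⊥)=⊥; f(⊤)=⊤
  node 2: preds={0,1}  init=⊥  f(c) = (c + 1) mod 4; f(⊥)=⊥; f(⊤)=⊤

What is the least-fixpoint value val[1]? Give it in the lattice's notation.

Trace (7 dequeues):
  [1] u=0 | in 0 | out ⊤ | prev 1 | push {}
  [2] u=1 | in ⊥ | out 0 | ==
  [3] u=2 | in ⊤ | out ⊤ | prev ⊥ | push {0,1}
  [4] u=0 | in ⊤ | out ⊤ | ==
  [5] u=1 | in ⊤ | out ⊤ | prev 0 | push {0,2}
  [6] u=0 | in ⊤ | out ⊤ | ==
  [7] u=2 | in ⊤ | out ⊤ | ==

Converged values:
  [0] ⊤
  [1] ⊤
  [2] ⊤

⊤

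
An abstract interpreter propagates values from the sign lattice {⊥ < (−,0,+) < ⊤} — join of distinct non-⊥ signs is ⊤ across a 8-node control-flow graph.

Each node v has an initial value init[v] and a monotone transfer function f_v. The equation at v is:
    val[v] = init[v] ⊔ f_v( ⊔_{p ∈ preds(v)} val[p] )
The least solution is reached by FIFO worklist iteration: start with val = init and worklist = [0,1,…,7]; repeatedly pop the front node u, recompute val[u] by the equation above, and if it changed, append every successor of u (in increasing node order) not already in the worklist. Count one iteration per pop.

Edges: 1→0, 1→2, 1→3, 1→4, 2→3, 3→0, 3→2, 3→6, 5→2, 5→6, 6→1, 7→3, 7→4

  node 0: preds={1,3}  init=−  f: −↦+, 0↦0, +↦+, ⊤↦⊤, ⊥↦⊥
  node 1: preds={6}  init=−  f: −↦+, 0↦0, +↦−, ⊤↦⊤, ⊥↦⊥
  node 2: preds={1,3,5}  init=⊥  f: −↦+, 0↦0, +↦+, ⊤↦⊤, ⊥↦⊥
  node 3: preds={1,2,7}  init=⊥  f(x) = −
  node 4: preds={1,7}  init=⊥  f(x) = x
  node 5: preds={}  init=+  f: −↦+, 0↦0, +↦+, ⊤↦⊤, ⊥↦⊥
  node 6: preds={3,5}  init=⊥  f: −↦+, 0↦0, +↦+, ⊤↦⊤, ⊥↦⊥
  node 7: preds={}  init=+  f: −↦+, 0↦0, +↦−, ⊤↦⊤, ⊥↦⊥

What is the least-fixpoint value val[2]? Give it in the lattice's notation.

Worklist (15 pops):
  #1 pop 0: in=− → ⊤ (was −); enqueue []
  #2 pop 1: in=⊥ → − (no change)
  #3 pop 2: in=⊤ → ⊤ (was ⊥); enqueue []
  #4 pop 3: in=⊤ → − (was ⊥); enqueue [0,2]
  #5 pop 4: in=⊤ → ⊤ (was ⊥); enqueue []
  #6 pop 5: in=⊥ → + (no change)
  #7 pop 6: in=⊤ → ⊤ (was ⊥); enqueue [1]
  #8 pop 7: in=⊥ → + (no change)
  #9 pop 0: in=− → ⊤ (no change)
  #10 pop 2: in=⊤ → ⊤ (no change)
  #11 pop 1: in=⊤ → ⊤ (was −); enqueue [0,2,3,4]
  #12 pop 0: in=⊤ → ⊤ (no change)
  #13 pop 2: in=⊤ → ⊤ (no change)
  #14 pop 3: in=⊤ → − (no change)
  #15 pop 4: in=⊤ → ⊤ (no change)

Fixpoint:
  val[0] = ⊤
  val[1] = ⊤
  val[2] = ⊤
  val[3] = −
  val[4] = ⊤
  val[5] = +
  val[6] = ⊤
  val[7] = +

⊤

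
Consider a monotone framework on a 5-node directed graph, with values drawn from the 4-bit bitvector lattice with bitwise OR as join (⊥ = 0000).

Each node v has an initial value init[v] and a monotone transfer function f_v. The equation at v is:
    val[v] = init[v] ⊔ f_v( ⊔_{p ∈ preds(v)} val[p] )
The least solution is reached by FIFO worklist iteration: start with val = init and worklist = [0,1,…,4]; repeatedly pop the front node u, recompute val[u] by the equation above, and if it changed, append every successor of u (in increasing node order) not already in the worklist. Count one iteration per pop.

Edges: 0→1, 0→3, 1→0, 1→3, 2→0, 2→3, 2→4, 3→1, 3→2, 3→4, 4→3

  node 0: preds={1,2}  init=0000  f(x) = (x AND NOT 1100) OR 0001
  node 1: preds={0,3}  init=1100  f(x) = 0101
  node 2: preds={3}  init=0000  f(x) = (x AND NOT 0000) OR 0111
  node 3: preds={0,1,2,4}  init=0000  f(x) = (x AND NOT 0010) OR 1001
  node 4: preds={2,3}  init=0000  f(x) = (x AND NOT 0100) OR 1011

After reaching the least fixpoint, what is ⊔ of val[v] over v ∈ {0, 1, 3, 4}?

1111

Worklist (11 pops):
  #1 pop 0: in=1100 → 0001 (was 0000); enqueue []
  #2 pop 1: in=0001 → 1101 (was 1100); enqueue [0]
  #3 pop 2: in=0000 → 0111 (was 0000); enqueue []
  #4 pop 3: in=1111 → 1101 (was 0000); enqueue [1,2]
  #5 pop 4: in=1111 → 1011 (was 0000); enqueue [3]
  #6 pop 0: in=1111 → 0011 (was 0001); enqueue []
  #7 pop 1: in=1111 → 1101 (no change)
  #8 pop 2: in=1101 → 1111 (was 0111); enqueue [0,4]
  #9 pop 3: in=1111 → 1101 (no change)
  #10 pop 0: in=1111 → 0011 (no change)
  #11 pop 4: in=1111 → 1011 (no change)

Fixpoint:
  val[0] = 0011
  val[1] = 1101
  val[2] = 1111
  val[3] = 1101
  val[4] = 1011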